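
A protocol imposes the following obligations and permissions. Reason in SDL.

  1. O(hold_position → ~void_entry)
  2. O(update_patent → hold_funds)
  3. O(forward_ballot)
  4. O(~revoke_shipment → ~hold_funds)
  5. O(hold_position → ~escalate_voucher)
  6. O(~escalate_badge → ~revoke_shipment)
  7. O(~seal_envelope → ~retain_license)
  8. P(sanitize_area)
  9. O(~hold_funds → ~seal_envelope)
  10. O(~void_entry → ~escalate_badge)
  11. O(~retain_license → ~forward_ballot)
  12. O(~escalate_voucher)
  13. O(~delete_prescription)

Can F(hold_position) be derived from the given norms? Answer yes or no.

From premise 3 we have O(forward_ballot).
The contrapositive of premise 11 (O(~retain_license → ~forward_ballot)) is O(forward_ballot → retain_license), and O(forward_ballot) is already established, so O(retain_license).
The contrapositive of premise 7 (O(~seal_envelope → ~retain_license)) is O(retain_license → seal_envelope), and O(retain_license) is already established, so O(seal_envelope).
The contrapositive of premise 9 (O(~hold_funds → ~seal_envelope)) is O(seal_envelope → hold_funds), and O(seal_envelope) is already established, so O(hold_funds).
Premise 4, O(~revoke_shipment → ~hold_funds), contraposes to O(hold_funds → revoke_shipment); with O(hold_funds) we get O(revoke_shipment).
Premise 6, O(~escalate_badge → ~revoke_shipment), contraposes to O(revoke_shipment → escalate_badge); with O(revoke_shipment) we get O(escalate_badge).
The contrapositive of premise 10 (O(~void_entry → ~escalate_badge)) is O(escalate_badge → void_entry), and O(escalate_badge) is already established, so O(void_entry).
Premise 1 is O(hold_position → ~void_entry); contrapositively O(void_entry → ~hold_position). Since O(void_entry) holds, K gives O(~hold_position).
Premises 2, 5, 8, 12, 13 do not contribute to this derivation.
So O(~hold_position) holds, i.e. F(hold_position). The claim follows.

Yes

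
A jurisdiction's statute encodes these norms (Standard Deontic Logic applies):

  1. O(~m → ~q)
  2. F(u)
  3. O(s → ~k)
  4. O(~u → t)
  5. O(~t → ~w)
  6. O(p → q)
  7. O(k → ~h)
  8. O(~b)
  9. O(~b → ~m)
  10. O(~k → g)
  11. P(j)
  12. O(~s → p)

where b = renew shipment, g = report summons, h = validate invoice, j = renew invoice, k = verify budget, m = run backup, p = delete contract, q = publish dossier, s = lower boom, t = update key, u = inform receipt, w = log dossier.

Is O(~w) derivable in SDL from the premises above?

Premise 5 is O(~t → ~w), but O(~t) is not derivable from the premises, so it does not yield O(~w).
No other premise forces O(~w). An ideal world satisfying every premise can still have ~w false, so O(~w) is not derivable.

No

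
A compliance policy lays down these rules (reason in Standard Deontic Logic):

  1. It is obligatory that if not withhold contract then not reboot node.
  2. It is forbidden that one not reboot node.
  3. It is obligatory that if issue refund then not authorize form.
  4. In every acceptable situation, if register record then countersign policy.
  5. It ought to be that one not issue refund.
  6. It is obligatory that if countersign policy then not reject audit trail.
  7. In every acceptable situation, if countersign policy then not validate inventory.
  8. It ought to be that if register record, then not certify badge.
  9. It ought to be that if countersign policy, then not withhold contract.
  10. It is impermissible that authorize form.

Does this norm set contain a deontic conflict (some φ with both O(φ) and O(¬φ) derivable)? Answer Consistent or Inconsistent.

Consistent

Premise 3 is O(issue_refund → ¬authorize_form); even if O(¬authorize_form) held, inferring O(issue_refund) would be affirming the consequent — invalid.
So O(issue_refund) is not derivable, and the apparent clash with O(¬issue_refund) does not arise.
A world satisfying every obligation exists (e.g. authorize_form=false, certify_badge=false, countersign_policy=false, issue_refund=false, reboot_node=true, register_record=false, reject_audit_trail=false, validate_inventory=false, withhold_contract=true); no atom is both obligatory and forbidden, so the set is consistent.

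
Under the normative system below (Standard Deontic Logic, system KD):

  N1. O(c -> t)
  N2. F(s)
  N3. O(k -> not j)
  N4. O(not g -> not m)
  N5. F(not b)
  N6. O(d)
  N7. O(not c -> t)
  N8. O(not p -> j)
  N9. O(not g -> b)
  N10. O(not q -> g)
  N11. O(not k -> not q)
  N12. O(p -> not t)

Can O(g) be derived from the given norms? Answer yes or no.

Premises 7 and 1 are O(not c -> t) and O(c -> t); every ideal world satisfies not c or c, so in either case t holds — hence O(t).
Premise 12 is O(p -> not t); contrapositively O(t -> not p). Since O(t) holds, K gives O(not p).
With premise 8, O(not p -> j), the K-axiom yields O(j).
Premise 3, O(k -> not j), contraposes to O(j -> not k); with O(j) we get O(not k).
Premise 11 is O(not k -> not q); since O(not k), deontic closure gives O(not q).
Applying K to premise 10 (O(not q -> g)) and O(not q) yields O(g).
Premises 2, 4, 5, 6, 9 do not contribute to this derivation.
So O(g) follows.

Yes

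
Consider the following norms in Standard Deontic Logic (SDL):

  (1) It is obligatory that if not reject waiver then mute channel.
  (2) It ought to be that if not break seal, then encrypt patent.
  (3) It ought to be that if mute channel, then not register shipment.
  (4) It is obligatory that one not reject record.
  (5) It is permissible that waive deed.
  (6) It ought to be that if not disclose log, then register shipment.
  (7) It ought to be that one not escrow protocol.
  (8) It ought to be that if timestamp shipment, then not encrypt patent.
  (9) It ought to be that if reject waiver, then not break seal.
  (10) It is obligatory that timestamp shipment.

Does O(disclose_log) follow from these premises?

Yes

Premise 10 states O(timestamp_shipment) outright.
From O(timestamp_shipment) and premise 8, O(timestamp_shipment → ¬encrypt_patent), we obtain O(¬encrypt_patent).
Premise 2, O(¬break_seal → encrypt_patent), contraposes to O(¬encrypt_patent → break_seal); with O(¬encrypt_patent) we get O(break_seal).
The contrapositive of premise 9 (O(reject_waiver → ¬break_seal)) is O(break_seal → ¬reject_waiver), and O(break_seal) is already established, so O(¬reject_waiver).
With premise 1, O(¬reject_waiver → mute_channel), the K-axiom yields O(mute_channel).
Premise 3 is O(mute_channel → ¬register_shipment); since O(mute_channel), deontic closure gives O(¬register_shipment).
Premise 6 is O(¬disclose_log → register_shipment); contrapositively O(¬register_shipment → disclose_log). Since O(¬register_shipment) holds, K gives O(disclose_log).
Premises 4, 5, 7 do not contribute to this derivation.
So O(disclose_log) follows.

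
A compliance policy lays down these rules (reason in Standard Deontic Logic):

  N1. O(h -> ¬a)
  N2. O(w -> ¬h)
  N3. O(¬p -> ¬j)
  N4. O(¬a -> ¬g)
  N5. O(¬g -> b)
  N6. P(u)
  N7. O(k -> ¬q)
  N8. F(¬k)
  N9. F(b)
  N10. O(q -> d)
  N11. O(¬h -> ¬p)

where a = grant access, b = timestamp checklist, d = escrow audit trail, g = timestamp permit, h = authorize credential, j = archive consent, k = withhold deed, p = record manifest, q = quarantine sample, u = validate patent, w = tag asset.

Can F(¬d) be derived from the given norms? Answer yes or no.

Premise 10 is O(q -> d), but O(q) is not derivable from the premises, so it does not yield O(d).
No other premise forces O(d). An ideal world satisfying every premise can still have ¬d true, so F(¬d) is not derivable.

No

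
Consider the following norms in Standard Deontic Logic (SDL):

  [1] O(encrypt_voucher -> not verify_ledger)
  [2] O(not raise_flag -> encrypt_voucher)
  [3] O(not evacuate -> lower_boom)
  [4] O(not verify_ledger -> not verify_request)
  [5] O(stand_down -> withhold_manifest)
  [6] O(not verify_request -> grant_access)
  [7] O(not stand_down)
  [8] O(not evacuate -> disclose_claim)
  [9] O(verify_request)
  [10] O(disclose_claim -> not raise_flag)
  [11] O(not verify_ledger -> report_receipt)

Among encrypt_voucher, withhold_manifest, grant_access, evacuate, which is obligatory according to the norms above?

Premise 9 gives O(verify_request).
Premise 4, O(not verify_ledger -> not verify_request), contraposes to O(verify_request -> verify_ledger); with O(verify_request) we get O(verify_ledger).
The contrapositive of premise 1 (O(encrypt_voucher -> not verify_ledger)) is O(verify_ledger -> not encrypt_voucher), and O(verify_ledger) is already established, so O(not encrypt_voucher).
The contrapositive of premise 2 (O(not raise_flag -> encrypt_voucher)) is O(not encrypt_voucher -> raise_flag), and O(not encrypt_voucher) is already established, so O(raise_flag).
Premise 10 is O(disclose_claim -> not raise_flag); contrapositively O(raise_flag -> not disclose_claim). Since O(raise_flag) holds, K gives O(not disclose_claim).
Premise 8 is O(not evacuate -> disclose_claim); contrapositively O(not disclose_claim -> evacuate). Since O(not disclose_claim) holds, K gives O(evacuate).
So O(evacuate) holds — evacuate is obligatory. None of the other listed options is made obligatory by any chain of premises.

evacuate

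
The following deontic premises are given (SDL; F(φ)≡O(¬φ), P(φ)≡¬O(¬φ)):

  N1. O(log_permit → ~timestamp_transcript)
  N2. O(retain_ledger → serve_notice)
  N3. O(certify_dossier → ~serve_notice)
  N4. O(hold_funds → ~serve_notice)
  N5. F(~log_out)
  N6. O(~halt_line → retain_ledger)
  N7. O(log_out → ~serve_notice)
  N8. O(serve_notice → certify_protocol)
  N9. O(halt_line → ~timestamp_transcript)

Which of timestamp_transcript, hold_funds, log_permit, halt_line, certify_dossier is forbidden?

timestamp_transcript

F(~log_out) at premise 5 means O(log_out).
With premise 7, O(log_out → ~serve_notice), the K-axiom yields O(~serve_notice).
Premise 2, O(retain_ledger → serve_notice), contraposes to O(~serve_notice → ~retain_ledger); with O(~serve_notice) we get O(~retain_ledger).
Premise 6, O(~halt_line → retain_ledger), contraposes to O(~retain_ledger → halt_line); with O(~retain_ledger) we get O(halt_line).
Premise 9 is O(halt_line → ~timestamp_transcript); since O(halt_line), deontic closure gives O(~timestamp_transcript).
So O(~timestamp_transcript) holds, i.e. timestamp_transcript is forbidden. None of the other listed options is forbidden under the premises.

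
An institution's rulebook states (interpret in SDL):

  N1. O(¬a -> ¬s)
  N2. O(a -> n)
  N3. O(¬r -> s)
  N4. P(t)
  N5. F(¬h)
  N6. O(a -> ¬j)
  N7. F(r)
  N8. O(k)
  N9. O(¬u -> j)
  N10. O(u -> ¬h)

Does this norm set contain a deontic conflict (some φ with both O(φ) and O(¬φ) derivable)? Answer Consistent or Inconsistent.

F(¬h) at premise 5 means O(h).
Premise 10, O(u -> ¬h), contraposes to O(h -> ¬u); with O(h) we get O(¬u).
Applying K to premise 9 (O(¬u -> j)) and O(¬u) yields O(j).
Premise 6 is O(a -> ¬j); contrapositively O(j -> ¬a). Since O(j) holds, K gives O(¬a).
With premise 1, O(¬a -> ¬s), the K-axiom yields O(¬s).
Premise 3 is O(¬r -> s); contrapositively O(¬s -> r). Since O(¬s) holds, K gives O(r).
Yet premise 7 is F(r), i.e. O(¬r).
We now have both O(r) and O(¬r) — r is simultaneously obligatory and forbidden, violating the D-axiom.

Inconsistent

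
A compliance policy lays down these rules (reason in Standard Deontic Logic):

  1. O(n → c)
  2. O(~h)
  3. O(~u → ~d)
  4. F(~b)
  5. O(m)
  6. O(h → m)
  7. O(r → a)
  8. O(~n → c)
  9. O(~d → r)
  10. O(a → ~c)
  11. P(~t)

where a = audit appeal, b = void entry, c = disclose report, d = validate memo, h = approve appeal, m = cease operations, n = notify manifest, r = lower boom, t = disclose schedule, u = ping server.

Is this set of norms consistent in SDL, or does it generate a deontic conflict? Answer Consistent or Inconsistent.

Consistent

Premise 6 is O(h → m); even if O(m) held, inferring O(h) would be affirming the consequent — invalid.
So O(h) is not derivable, and the apparent clash with O(~h) does not arise.
A world satisfying every obligation exists (e.g. a=false, b=true, c=true, d=true, h=false, m=true, n=false, r=false, t=false, u=true); no atom is both obligatory and forbidden, so the set is consistent.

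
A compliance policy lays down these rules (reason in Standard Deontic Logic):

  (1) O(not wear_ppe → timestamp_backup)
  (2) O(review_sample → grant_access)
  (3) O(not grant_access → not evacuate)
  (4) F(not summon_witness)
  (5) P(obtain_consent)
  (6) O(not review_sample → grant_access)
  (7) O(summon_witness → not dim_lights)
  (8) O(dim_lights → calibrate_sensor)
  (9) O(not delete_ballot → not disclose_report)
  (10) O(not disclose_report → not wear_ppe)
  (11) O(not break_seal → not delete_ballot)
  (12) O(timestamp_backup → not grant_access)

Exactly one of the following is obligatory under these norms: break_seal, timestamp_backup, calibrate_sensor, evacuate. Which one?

Premises 6 and 2 are O(not review_sample → grant_access) and O(review_sample → grant_access); every ideal world satisfies not review_sample or review_sample, so in either case grant_access holds — hence O(grant_access).
Premise 12 is O(timestamp_backup → not grant_access); contrapositively O(grant_access → not timestamp_backup). Since O(grant_access) holds, K gives O(not timestamp_backup).
Premise 1, O(not wear_ppe → timestamp_backup), contraposes to O(not timestamp_backup → wear_ppe); with O(not timestamp_backup) we get O(wear_ppe).
Premise 10 is O(not disclose_report → not wear_ppe); contrapositively O(wear_ppe → disclose_report). Since O(wear_ppe) holds, K gives O(disclose_report).
Premise 9, O(not delete_ballot → not disclose_report), contraposes to O(disclose_report → delete_ballot); with O(disclose_report) we get O(delete_ballot).
Premise 11 is O(not break_seal → not delete_ballot); contrapositively O(delete_ballot → break_seal). Since O(delete_ballot) holds, K gives O(break_seal).
So O(break_seal) holds — break_seal is obligatory. None of the other listed options is made obligatory by any chain of premises.

break_seal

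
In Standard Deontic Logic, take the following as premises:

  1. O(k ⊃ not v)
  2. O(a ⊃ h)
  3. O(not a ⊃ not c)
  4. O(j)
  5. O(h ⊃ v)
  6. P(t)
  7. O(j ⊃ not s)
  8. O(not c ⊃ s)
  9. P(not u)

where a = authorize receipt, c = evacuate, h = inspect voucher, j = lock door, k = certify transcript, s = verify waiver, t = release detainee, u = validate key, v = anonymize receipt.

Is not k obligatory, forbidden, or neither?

From premise 4 we have O(j).
Applying K to premise 7 (O(j ⊃ not s)) and O(j) yields O(not s).
Premise 8 is O(not c ⊃ s); contrapositively O(not s ⊃ c). Since O(not s) holds, K gives O(c).
Premise 3 is O(not a ⊃ not c); contrapositively O(c ⊃ a). Since O(c) holds, K gives O(a).
With premise 2, O(a ⊃ h), the K-axiom yields O(h).
Applying K to premise 5 (O(h ⊃ v)) and O(h) yields O(v).
Premise 1, O(k ⊃ not v), contraposes to O(v ⊃ not k); with O(v) we get O(not k).
Premises 6, 9 do not contribute to this derivation.
Hence not k is obligatory.

Obligatory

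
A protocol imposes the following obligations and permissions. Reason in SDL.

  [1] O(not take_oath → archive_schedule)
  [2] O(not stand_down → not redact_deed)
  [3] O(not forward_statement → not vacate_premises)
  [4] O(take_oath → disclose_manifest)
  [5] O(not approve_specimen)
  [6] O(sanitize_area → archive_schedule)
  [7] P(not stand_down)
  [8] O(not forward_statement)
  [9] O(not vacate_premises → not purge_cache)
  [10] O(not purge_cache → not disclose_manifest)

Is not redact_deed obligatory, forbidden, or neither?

Neither

Premise 2 is O(not stand_down → not redact_deed), but O(not stand_down) is not derivable from the premises (the permission P(not stand_down) asserts only not O(stand_down), not O(not stand_down)), so it does not yield O(not redact_deed).
No premise or chain of K-axiom applications forces O(not redact_deed), and none forces O(redact_deed). So not redact_deed is neither obligatory nor forbidden under these norms.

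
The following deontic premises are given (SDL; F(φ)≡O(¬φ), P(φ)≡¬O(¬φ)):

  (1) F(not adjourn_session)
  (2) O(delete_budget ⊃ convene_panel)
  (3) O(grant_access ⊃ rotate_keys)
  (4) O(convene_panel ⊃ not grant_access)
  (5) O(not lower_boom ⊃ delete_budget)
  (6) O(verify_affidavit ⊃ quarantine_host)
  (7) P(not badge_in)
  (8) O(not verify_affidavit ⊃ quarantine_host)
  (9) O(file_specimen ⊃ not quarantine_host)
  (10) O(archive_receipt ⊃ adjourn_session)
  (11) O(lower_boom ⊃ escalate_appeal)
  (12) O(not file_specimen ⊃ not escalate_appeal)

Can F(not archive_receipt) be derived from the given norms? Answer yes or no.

Premise 10 is O(archive_receipt ⊃ adjourn_session); even if O(adjourn_session) held, inferring O(archive_receipt) would be affirming the consequent — invalid.
No other premise forces O(archive_receipt). An ideal world satisfying every premise can still have not archive_receipt true, so F(not archive_receipt) is not derivable.

No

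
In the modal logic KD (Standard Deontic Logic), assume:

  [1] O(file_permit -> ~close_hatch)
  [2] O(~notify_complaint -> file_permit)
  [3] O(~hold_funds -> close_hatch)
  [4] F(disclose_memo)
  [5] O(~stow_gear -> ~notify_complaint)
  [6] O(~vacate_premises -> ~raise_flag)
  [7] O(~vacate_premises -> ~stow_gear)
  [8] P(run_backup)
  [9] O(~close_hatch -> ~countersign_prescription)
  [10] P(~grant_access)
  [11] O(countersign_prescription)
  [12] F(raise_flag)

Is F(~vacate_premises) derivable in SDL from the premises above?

Yes

From premise 11 we have O(countersign_prescription).
Premise 9, O(~close_hatch -> ~countersign_prescription), contraposes to O(countersign_prescription -> close_hatch); with O(countersign_prescription) we get O(close_hatch).
Premise 1, O(file_permit -> ~close_hatch), contraposes to O(close_hatch -> ~file_permit); with O(close_hatch) we get O(~file_permit).
The contrapositive of premise 2 (O(~notify_complaint -> file_permit)) is O(~file_permit -> notify_complaint), and O(~file_permit) is already established, so O(notify_complaint).
Premise 5, O(~stow_gear -> ~notify_complaint), contraposes to O(notify_complaint -> stow_gear); with O(notify_complaint) we get O(stow_gear).
Premise 7 is O(~vacate_premises -> ~stow_gear); contrapositively O(stow_gear -> vacate_premises). Since O(stow_gear) holds, K gives O(vacate_premises).
Premises 3, 4, 6, 8, 10, 12 do not contribute to this derivation.
So O(vacate_premises) holds, i.e. F(~vacate_premises). The claim follows.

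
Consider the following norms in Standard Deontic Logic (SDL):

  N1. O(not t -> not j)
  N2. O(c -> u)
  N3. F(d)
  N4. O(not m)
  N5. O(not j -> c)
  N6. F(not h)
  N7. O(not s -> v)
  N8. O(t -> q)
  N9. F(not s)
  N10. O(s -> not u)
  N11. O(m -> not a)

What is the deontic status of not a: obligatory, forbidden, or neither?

Premise 11 is O(m -> not a), but O(m) is not derivable from the premises, so it does not yield O(not a).
No premise or chain of K-axiom applications forces O(not a), and none forces O(a). So not a is neither obligatory nor forbidden under these norms.

Neither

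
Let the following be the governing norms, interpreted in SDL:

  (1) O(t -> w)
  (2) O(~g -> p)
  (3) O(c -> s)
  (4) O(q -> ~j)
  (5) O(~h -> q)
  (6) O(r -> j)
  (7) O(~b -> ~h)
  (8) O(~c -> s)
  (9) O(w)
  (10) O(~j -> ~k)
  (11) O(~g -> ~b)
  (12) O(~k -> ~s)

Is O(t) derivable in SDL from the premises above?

Premise 1 is O(t -> w); even if O(w) held, inferring O(t) would be affirming the consequent — invalid.
No other premise forces O(t). An ideal world satisfying every premise can still have t false, so O(t) is not derivable.

No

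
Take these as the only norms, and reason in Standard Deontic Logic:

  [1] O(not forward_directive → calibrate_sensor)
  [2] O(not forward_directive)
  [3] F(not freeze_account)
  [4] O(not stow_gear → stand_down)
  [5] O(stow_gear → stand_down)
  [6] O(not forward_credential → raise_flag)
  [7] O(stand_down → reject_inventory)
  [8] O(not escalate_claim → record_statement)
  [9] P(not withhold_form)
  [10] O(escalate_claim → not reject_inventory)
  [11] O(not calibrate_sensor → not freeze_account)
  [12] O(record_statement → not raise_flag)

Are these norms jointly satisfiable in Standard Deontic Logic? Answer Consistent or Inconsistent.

Premise 11 is O(not calibrate_sensor → not freeze_account), but O(not calibrate_sensor) is not derivable from the premises, so it does not yield O(not freeze_account).
So O(not freeze_account) is not derivable, and the apparent clash with O(freeze_account) does not arise.
A world satisfying every obligation exists (e.g. calibrate_sensor=true, escalate_claim=false, forward_credential=true, forward_directive=false, freeze_account=true, raise_flag=false, record_statement=true, reject_inventory=true, stand_down=true, stow_gear=false, withhold_form=false); no atom is both obligatory and forbidden, so the set is consistent.

Consistent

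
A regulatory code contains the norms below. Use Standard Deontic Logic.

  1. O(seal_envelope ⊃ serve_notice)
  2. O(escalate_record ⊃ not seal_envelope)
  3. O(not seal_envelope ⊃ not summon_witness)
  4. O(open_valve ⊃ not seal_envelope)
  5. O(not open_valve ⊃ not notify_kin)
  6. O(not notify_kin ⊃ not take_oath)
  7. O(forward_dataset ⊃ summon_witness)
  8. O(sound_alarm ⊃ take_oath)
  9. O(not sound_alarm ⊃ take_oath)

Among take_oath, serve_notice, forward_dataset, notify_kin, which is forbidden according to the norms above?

Premises 8 and 9 cover both cases: O(sound_alarm ⊃ take_oath) and O(not sound_alarm ⊃ take_oath). Since sound_alarm ∨ not sound_alarm is a tautology, O(take_oath) follows.
The contrapositive of premise 6 (O(not notify_kin ⊃ not take_oath)) is O(take_oath ⊃ notify_kin), and O(take_oath) is already established, so O(notify_kin).
The contrapositive of premise 5 (O(not open_valve ⊃ not notify_kin)) is O(notify_kin ⊃ open_valve), and O(notify_kin) is already established, so O(open_valve).
With premise 4, O(open_valve ⊃ not seal_envelope), the K-axiom yields O(not seal_envelope).
Premise 3 is O(not seal_envelope ⊃ not summon_witness); since O(not seal_envelope), deontic closure gives O(not summon_witness).
The contrapositive of premise 7 (O(forward_dataset ⊃ summon_witness)) is O(not summon_witness ⊃ not forward_dataset), and O(not summon_witness) is already established, so O(not forward_dataset).
So O(not forward_dataset) holds, i.e. forward_dataset is forbidden. None of the other listed options is forbidden under the premises.

forward_dataset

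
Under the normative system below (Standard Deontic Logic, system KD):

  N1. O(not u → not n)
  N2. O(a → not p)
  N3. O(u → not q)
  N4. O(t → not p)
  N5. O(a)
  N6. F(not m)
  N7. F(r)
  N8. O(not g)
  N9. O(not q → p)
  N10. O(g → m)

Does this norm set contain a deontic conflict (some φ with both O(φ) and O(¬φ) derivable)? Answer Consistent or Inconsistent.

Consistent

Premise 10 is O(g → m); even if O(m) held, inferring O(g) would be affirming the consequent — invalid.
So O(g) is not derivable, and the apparent clash with O(not g) does not arise.
A world satisfying every obligation exists (e.g. a=true, g=false, m=true, n=false, p=false, q=true, r=false, t=false, u=false); no atom is both obligatory and forbidden, so the set is consistent.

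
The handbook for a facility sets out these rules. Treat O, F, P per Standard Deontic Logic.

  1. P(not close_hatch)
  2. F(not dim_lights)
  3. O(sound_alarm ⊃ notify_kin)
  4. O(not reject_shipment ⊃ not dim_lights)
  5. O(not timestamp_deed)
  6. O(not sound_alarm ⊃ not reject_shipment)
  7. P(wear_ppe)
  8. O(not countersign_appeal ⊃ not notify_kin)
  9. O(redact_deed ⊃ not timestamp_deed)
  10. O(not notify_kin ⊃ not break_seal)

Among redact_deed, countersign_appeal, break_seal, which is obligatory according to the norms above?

Premise 2 is F(not dim_lights), i.e. O(dim_lights).
Premise 4, O(not reject_shipment ⊃ not dim_lights), contraposes to O(dim_lights ⊃ reject_shipment); with O(dim_lights) we get O(reject_shipment).
The contrapositive of premise 6 (O(not sound_alarm ⊃ not reject_shipment)) is O(reject_shipment ⊃ sound_alarm), and O(reject_shipment) is already established, so O(sound_alarm).
From O(sound_alarm) and premise 3, O(sound_alarm ⊃ notify_kin), we obtain O(notify_kin).
Premise 8, O(not countersign_appeal ⊃ not notify_kin), contraposes to O(notify_kin ⊃ countersign_appeal); with O(notify_kin) we get O(countersign_appeal).
So O(countersign_appeal) holds — countersign_appeal is obligatory. None of the other listed options is made obligatory by any chain of premises.

countersign_appeal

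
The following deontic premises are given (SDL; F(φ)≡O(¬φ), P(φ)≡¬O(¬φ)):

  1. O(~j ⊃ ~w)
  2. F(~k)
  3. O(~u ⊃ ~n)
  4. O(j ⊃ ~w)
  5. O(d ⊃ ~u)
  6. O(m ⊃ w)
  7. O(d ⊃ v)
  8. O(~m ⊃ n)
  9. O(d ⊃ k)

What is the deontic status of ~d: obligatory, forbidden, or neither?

Obligatory

By case analysis on j: premise 4 gives O(j ⊃ ~w) and premise 1 gives O(~j ⊃ ~w), so O(~w) either way.
Premise 6, O(m ⊃ w), contraposes to O(~w ⊃ ~m); with O(~w) we get O(~m).
Applying K to premise 8 (O(~m ⊃ n)) and O(~m) yields O(n).
Premise 3, O(~u ⊃ ~n), contraposes to O(n ⊃ u); with O(n) we get O(u).
Premise 5, O(d ⊃ ~u), contraposes to O(u ⊃ ~d); with O(u) we get O(~d).
Premises 2, 7, 9 do not contribute to this derivation.
Hence ~d is obligatory.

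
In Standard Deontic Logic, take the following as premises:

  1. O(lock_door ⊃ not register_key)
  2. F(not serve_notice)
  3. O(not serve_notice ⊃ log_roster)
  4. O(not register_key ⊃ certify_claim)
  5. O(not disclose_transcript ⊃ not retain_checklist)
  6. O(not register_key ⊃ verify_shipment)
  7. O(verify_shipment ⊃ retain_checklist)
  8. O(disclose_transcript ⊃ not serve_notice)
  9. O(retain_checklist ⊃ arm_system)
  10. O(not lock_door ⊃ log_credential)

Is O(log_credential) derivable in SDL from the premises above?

Yes

F(not serve_notice) at premise 2 means O(serve_notice).
The contrapositive of premise 8 (O(disclose_transcript ⊃ not serve_notice)) is O(serve_notice ⊃ not disclose_transcript), and O(serve_notice) is already established, so O(not disclose_transcript).
With premise 5, O(not disclose_transcript ⊃ not retain_checklist), the K-axiom yields O(not retain_checklist).
Premise 7 is O(verify_shipment ⊃ retain_checklist); contrapositively O(not retain_checklist ⊃ not verify_shipment). Since O(not retain_checklist) holds, K gives O(not verify_shipment).
The contrapositive of premise 6 (O(not register_key ⊃ verify_shipment)) is O(not verify_shipment ⊃ register_key), and O(not verify_shipment) is already established, so O(register_key).
Premise 1 is O(lock_door ⊃ not register_key); contrapositively O(register_key ⊃ not lock_door). Since O(register_key) holds, K gives O(not lock_door).
From O(not lock_door) and premise 10, O(not lock_door ⊃ log_credential), we obtain O(log_credential).
Premises 3, 4, 9 do not contribute to this derivation.
So O(log_credential) follows.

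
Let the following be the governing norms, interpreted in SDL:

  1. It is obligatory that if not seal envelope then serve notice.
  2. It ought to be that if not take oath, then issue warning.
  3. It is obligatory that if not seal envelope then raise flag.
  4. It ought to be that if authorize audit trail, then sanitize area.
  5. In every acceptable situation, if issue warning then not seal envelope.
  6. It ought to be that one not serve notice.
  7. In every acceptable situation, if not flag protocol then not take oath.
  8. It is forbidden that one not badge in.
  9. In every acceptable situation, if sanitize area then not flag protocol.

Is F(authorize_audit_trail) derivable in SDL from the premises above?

Yes

From premise 6 we have O(¬serve_notice).
The contrapositive of premise 1 (O(¬seal_envelope → serve_notice)) is O(¬serve_notice → seal_envelope), and O(¬serve_notice) is already established, so O(seal_envelope).
Premise 5 is O(issue_warning → ¬seal_envelope); contrapositively O(seal_envelope → ¬issue_warning). Since O(seal_envelope) holds, K gives O(¬issue_warning).
Premise 2 is O(¬take_oath → issue_warning); contrapositively O(¬issue_warning → take_oath). Since O(¬issue_warning) holds, K gives O(take_oath).
The contrapositive of premise 7 (O(¬flag_protocol → ¬take_oath)) is O(take_oath → flag_protocol), and O(take_oath) is already established, so O(flag_protocol).
The contrapositive of premise 9 (O(sanitize_area → ¬flag_protocol)) is O(flag_protocol → ¬sanitize_area), and O(flag_protocol) is already established, so O(¬sanitize_area).
Premise 4 is O(authorize_audit_trail → sanitize_area); contrapositively O(¬sanitize_area → ¬authorize_audit_trail). Since O(¬sanitize_area) holds, K gives O(¬authorize_audit_trail).
Premises 3, 8 do not contribute to this derivation.
So O(¬authorize_audit_trail) holds, i.e. F(authorize_audit_trail). The claim follows.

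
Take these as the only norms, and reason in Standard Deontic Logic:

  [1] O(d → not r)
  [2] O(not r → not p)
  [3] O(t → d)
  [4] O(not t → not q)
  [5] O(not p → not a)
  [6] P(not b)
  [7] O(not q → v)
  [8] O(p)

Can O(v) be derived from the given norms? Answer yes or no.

Premise 8 states O(p) outright.
The contrapositive of premise 2 (O(not r → not p)) is O(p → r), and O(p) is already established, so O(r).
Premise 1 is O(d → not r); contrapositively O(r → not d). Since O(r) holds, K gives O(not d).
Premise 3, O(t → d), contraposes to O(not d → not t); with O(not d) we get O(not t).
With premise 4, O(not t → not q), the K-axiom yields O(not q).
From O(not q) and premise 7, O(not q → v), we obtain O(v).
Premises 5, 6 do not contribute to this derivation.
So O(v) follows.

Yes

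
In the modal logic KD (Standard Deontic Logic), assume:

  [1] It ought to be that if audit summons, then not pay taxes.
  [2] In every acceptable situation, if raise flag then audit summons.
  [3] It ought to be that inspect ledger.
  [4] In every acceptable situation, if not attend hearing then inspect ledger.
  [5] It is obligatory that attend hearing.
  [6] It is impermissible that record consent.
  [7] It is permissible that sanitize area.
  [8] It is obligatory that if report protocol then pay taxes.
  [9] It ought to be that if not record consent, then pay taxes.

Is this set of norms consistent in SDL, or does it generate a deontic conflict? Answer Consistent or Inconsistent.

Consistent

Premise 4 is O(¬attend_hearing → inspect_ledger); even if O(inspect_ledger) held, inferring O(¬attend_hearing) would be affirming the consequent — invalid.
So O(¬attend_hearing) is not derivable, and the apparent clash with O(attend_hearing) does not arise.
A world satisfying every obligation exists (e.g. attend_hearing=true, audit_summons=false, inspect_ledger=true, pay_taxes=true, raise_flag=false, record_consent=false, report_protocol=false, sanitize_area=false); no atom is both obligatory and forbidden, so the set is consistent.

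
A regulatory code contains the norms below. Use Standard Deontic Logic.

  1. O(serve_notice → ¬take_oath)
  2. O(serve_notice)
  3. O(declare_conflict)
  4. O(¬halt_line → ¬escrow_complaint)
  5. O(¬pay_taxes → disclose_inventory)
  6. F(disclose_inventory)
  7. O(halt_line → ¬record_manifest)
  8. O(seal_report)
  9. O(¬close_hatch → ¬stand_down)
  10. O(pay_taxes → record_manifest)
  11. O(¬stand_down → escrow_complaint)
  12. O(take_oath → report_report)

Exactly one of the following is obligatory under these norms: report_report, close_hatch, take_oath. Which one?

F(disclose_inventory) at premise 6 means O(¬disclose_inventory).
The contrapositive of premise 5 (O(¬pay_taxes → disclose_inventory)) is O(¬disclose_inventory → pay_taxes), and O(¬disclose_inventory) is already established, so O(pay_taxes).
From O(pay_taxes) and premise 10, O(pay_taxes → record_manifest), we obtain O(record_manifest).
Premise 7, O(halt_line → ¬record_manifest), contraposes to O(record_manifest → ¬halt_line); with O(record_manifest) we get O(¬halt_line).
With premise 4, O(¬halt_line → ¬escrow_complaint), the K-axiom yields O(¬escrow_complaint).
The contrapositive of premise 11 (O(¬stand_down → escrow_complaint)) is O(¬escrow_complaint → stand_down), and O(¬escrow_complaint) is already established, so O(stand_down).
Premise 9 is O(¬close_hatch → ¬stand_down); contrapositively O(stand_down → close_hatch). Since O(stand_down) holds, K gives O(close_hatch).
So O(close_hatch) holds — close_hatch is obligatory. None of the other listed options is made obligatory by any chain of premises.

close_hatch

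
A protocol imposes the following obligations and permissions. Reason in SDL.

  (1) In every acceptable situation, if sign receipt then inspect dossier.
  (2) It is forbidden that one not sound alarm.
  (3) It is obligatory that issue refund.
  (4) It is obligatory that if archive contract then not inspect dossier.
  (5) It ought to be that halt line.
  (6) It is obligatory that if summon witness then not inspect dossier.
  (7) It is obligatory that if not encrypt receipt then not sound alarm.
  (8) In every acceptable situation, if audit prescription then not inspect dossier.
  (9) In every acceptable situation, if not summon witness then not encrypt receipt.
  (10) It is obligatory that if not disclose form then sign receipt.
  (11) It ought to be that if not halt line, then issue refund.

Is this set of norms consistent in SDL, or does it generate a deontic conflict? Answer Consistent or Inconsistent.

Consistent

Premise 11 is O(¬halt_line → issue_refund); even if O(issue_refund) held, inferring O(¬halt_line) would be affirming the consequent — invalid.
So O(¬halt_line) is not derivable, and the apparent clash with O(halt_line) does not arise.
A world satisfying every obligation exists (e.g. archive_contract=false, audit_prescription=false, disclose_form=true, encrypt_receipt=true, halt_line=true, inspect_dossier=false, issue_refund=true, sign_receipt=false, sound_alarm=true, summon_witness=true); no atom is both obligatory and forbidden, so the set is consistent.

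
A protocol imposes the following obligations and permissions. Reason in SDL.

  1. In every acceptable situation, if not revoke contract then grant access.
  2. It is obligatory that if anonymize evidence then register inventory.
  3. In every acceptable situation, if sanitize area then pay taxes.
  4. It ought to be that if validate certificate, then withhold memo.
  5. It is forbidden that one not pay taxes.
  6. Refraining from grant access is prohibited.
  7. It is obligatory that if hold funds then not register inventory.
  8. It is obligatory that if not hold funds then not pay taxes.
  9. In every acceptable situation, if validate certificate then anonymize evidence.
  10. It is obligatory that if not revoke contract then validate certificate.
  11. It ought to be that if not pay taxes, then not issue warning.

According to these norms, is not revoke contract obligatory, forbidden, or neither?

Premise 5 is F(¬pay_taxes), i.e. O(pay_taxes).
Premise 8 is O(¬hold_funds → ¬pay_taxes); contrapositively O(pay_taxes → hold_funds). Since O(pay_taxes) holds, K gives O(hold_funds).
Premise 7 is O(hold_funds → ¬register_inventory); since O(hold_funds), deontic closure gives O(¬register_inventory).
Premise 2, O(anonymize_evidence → register_inventory), contraposes to O(¬register_inventory → ¬anonymize_evidence); with O(¬register_inventory) we get O(¬anonymize_evidence).
Premise 9, O(validate_certificate → anonymize_evidence), contraposes to O(¬anonymize_evidence → ¬validate_certificate); with O(¬anonymize_evidence) we get O(¬validate_certificate).
The contrapositive of premise 10 (O(¬revoke_contract → validate_certificate)) is O(¬validate_certificate → revoke_contract), and O(¬validate_certificate) is already established, so O(revoke_contract).
Premises 1, 3, 4, 6, 11 do not contribute to this derivation.
Thus O(revoke_contract), which is F(¬revoke_contract): ¬revoke_contract is forbidden.

Forbidden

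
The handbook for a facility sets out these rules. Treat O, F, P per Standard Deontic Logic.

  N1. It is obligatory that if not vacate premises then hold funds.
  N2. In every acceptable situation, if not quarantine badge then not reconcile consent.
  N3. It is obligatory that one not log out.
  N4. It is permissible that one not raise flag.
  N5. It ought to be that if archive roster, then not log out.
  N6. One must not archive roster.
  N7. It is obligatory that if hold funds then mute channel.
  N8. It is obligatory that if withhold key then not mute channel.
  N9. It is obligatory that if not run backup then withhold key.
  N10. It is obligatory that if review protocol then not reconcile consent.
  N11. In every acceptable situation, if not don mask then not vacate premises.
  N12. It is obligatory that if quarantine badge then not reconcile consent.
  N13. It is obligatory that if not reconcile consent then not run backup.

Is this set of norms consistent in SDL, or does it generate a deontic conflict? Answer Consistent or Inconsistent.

Premise 5 is O(archive_roster → ¬log_out); even if O(¬log_out) held, inferring O(archive_roster) would be affirming the consequent — invalid.
So O(archive_roster) is not derivable, and the apparent clash with O(¬archive_roster) does not arise.
A world satisfying every obligation exists (e.g. archive_roster=false, don_mask=true, hold_funds=false, log_out=false, mute_channel=false, quarantine_badge=false, raise_flag=false, reconcile_consent=false, review_protocol=false, run_backup=false, vacate_premises=true, withhold_key=true); no atom is both obligatory and forbidden, so the set is consistent.

Consistent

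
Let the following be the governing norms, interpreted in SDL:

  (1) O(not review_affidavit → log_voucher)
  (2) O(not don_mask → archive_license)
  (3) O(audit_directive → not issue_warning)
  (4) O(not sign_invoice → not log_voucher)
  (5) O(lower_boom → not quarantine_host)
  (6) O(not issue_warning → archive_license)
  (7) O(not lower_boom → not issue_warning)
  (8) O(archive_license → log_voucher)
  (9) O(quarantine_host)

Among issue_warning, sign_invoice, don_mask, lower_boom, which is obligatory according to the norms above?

Premise 9 gives O(quarantine_host).
Premise 5 is O(lower_boom → not quarantine_host); contrapositively O(quarantine_host → not lower_boom). Since O(quarantine_host) holds, K gives O(not lower_boom).
Applying K to premise 7 (O(not lower_boom → not issue_warning)) and O(not lower_boom) yields O(not issue_warning).
With premise 6, O(not issue_warning → archive_license), the K-axiom yields O(archive_license).
Premise 8 is O(archive_license → log_voucher); since O(archive_license), deontic closure gives O(log_voucher).
Premise 4 is O(not sign_invoice → not log_voucher); contrapositively O(log_voucher → sign_invoice). Since O(log_voucher) holds, K gives O(sign_invoice).
So O(sign_invoice) holds — sign_invoice is obligatory. None of the other listed options is made obligatory by any chain of premises.

sign_invoice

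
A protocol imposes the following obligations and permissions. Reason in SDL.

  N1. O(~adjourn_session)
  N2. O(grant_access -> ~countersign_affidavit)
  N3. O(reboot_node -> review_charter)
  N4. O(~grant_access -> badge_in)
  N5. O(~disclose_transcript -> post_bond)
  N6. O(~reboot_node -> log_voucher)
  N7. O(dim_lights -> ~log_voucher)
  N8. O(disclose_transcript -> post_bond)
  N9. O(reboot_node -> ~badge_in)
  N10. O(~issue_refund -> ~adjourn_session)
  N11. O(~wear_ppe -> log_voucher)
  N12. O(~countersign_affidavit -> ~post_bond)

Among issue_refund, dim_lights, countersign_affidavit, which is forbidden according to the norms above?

dim_lights

Premises 5 and 8 are O(~disclose_transcript -> post_bond) and O(disclose_transcript -> post_bond); every ideal world satisfies ~disclose_transcript or disclose_transcript, so in either case post_bond holds — hence O(post_bond).
Premise 12, O(~countersign_affidavit -> ~post_bond), contraposes to O(post_bond -> countersign_affidavit); with O(post_bond) we get O(countersign_affidavit).
Premise 2, O(grant_access -> ~countersign_affidavit), contraposes to O(countersign_affidavit -> ~grant_access); with O(countersign_affidavit) we get O(~grant_access).
Premise 4 is O(~grant_access -> badge_in); since O(~grant_access), deontic closure gives O(badge_in).
The contrapositive of premise 9 (O(reboot_node -> ~badge_in)) is O(badge_in -> ~reboot_node), and O(badge_in) is already established, so O(~reboot_node).
Applying K to premise 6 (O(~reboot_node -> log_voucher)) and O(~reboot_node) yields O(log_voucher).
The contrapositive of premise 7 (O(dim_lights -> ~log_voucher)) is O(log_voucher -> ~dim_lights), and O(log_voucher) is already established, so O(~dim_lights).
So O(~dim_lights) holds, i.e. dim_lights is forbidden. None of the other listed options is forbidden under the premises.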